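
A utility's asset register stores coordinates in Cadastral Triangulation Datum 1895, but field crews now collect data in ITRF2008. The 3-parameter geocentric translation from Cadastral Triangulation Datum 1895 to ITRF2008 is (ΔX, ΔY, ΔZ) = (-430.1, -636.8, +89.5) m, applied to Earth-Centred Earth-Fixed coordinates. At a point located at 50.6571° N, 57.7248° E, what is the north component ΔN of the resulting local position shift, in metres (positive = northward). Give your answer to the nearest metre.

ΔN = 651 m

The local north axis is (−sin φ cos λ, −sin φ sin λ, cos φ), giving ΔN = 177.617 + 416.388 + 56.739 = 650.74 m.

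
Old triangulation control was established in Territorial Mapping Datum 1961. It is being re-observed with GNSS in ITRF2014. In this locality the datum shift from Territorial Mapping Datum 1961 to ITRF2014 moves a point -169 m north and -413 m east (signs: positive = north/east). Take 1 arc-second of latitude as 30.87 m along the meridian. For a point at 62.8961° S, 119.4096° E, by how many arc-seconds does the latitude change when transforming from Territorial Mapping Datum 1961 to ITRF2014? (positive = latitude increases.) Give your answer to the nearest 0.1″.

Δφ = -5.5″

1″ of latitude = 30.87 m, so Δφ = -169.0 / 30.87 = -5.475″.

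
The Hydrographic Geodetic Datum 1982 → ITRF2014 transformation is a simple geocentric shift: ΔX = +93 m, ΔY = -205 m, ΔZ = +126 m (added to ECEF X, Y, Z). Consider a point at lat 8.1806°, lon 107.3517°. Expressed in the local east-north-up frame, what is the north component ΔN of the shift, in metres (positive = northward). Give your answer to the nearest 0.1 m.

ΔN = 156.5 m

The local north axis is (−sin φ cos λ, −sin φ sin λ, cos φ), giving ΔN = 3.947 + 27.843 + 124.718 = 156.51 m.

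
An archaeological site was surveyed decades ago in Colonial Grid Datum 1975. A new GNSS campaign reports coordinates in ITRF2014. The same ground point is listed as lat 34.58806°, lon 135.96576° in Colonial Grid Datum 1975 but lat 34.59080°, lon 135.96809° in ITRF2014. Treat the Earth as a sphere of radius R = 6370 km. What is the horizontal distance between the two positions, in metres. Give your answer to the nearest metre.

Δφ = 34.59080° − 34.58806° = +0.00274°; Δλ = 135.96809° − 135.96576° = +0.00233°.
1° along a meridian = πR/180 = 111177 m.
ΔN = Δφ × 111177 = 304.6 m; ΔE = Δλ × 111177 × cos(34.58806°) = +0.00233 × 111177 × 0.823255 = 213.3 m.
Distance = √(ΔE² + ΔN²) = √(213.3² + 304.6²) = 371.9 m.

372 m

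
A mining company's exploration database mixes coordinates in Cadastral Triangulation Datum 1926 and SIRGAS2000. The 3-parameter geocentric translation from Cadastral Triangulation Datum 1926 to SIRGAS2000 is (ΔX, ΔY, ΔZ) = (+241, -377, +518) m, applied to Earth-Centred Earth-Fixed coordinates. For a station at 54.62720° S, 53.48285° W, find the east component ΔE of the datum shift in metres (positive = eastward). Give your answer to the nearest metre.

At φ = -54.62720°, λ = -53.48285°: sin φ = -0.815403, cos φ = 0.578894, sin λ = -0.803679, cos λ = 0.595063.
ΔE = −sin λ·ΔX + cos λ·ΔY = −(-0.803679)·(241) + (0.595063)·(-377) = -30.65 m.

ΔE = -31 m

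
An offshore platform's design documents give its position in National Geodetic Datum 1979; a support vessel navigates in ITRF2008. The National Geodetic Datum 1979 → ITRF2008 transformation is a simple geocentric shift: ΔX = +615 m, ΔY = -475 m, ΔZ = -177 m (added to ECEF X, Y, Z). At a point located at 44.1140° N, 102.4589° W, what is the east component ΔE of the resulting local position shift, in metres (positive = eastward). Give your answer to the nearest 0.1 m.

ΔE = 703.0 m

The local east axis at (φ, λ) is (−sin λ, cos λ, 0), so ΔE = −sin(-102.4589°)·615 + cos(-102.4589°)·(-475) = 702.99 m.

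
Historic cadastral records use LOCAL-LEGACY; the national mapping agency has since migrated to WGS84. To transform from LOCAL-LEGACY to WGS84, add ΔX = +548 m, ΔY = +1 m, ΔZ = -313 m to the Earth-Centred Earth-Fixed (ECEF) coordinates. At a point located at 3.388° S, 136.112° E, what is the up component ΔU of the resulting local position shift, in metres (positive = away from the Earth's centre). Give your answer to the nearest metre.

ΔU = -375 m

At φ = -3.388°, λ = 136.112°: sin φ = -0.059097, cos φ = 0.998252, sin λ = 0.693251, cos λ = -0.720696.
ΔU = cos φ cos λ·ΔX + cos φ sin λ·ΔY + sin φ·ΔZ = (0.998252)(-0.720696)(548) + (0.998252)(0.693251)(1) + (-0.059097)(-313) = -375.06 m.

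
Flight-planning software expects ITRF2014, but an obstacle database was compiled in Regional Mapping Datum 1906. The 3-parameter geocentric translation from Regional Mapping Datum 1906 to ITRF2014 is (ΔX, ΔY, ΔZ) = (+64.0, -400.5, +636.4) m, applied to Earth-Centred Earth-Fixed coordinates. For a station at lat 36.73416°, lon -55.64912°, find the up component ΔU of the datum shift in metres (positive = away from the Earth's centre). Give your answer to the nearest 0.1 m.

At φ = 36.73416°, λ = -55.64912°: sin φ = 0.598103, cos φ = 0.801419, sin λ = -0.825598, cos λ = 0.564259.
ΔU = cos φ cos λ·ΔX + cos φ sin λ·ΔY + sin φ·ΔZ = (0.801419)(0.564259)(64.0) + (0.801419)(-0.825598)(-400.5) + (0.598103)(636.4) = 674.56 m.

ΔU = 674.6 m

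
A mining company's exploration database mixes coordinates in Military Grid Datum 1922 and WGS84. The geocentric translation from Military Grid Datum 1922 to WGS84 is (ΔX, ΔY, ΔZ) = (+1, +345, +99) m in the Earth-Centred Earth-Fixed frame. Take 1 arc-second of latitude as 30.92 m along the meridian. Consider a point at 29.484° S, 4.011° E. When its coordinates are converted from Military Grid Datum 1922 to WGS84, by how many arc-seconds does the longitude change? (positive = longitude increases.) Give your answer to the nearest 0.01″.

Δλ = 12.78″

sin φ = -0.492180, cos φ = 0.870493, sin λ = 0.069948, cos λ = 0.997551.
East component: ΔE = −sin λ·ΔX + cos λ·ΔY = −(0.069948)(1) + (0.997551)(345) = 344.09 m.
1° of latitude spans 3600 × 30.92 = 111312 m; at latitude φ, 1° of longitude spans that × cos φ = 96896.3 m, so Δλ = 344.09 / 96896.3 × 3600 = 12.784″.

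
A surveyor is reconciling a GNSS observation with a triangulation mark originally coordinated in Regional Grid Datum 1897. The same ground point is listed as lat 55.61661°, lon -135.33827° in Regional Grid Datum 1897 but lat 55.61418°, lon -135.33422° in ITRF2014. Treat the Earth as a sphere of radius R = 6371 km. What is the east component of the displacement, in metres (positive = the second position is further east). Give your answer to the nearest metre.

ΔE = 254 m

Δφ = 55.61418° − 55.61661° = -0.00243°; Δλ = -135.33422° − -135.33827° = +0.00405°.
1° along a meridian = πR/180 = 111195 m.
ΔN = Δφ × 111195 = -270.2 m; ΔE = Δλ × 111195 × cos(55.61661°) = +0.00405 × 111195 × 0.564728 = 254.3 m.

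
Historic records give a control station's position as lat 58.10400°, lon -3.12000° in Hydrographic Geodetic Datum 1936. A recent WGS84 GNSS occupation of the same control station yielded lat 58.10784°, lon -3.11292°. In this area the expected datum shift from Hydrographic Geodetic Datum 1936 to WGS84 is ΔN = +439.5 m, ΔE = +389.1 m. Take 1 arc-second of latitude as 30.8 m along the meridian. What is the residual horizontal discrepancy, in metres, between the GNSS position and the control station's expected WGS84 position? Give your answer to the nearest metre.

29 m

Observed coordinate differences: Δφ = +0.00384°, Δλ = +0.00708°.
Converting to metres (1° lat = 110880 m, cos φ = 0.528379): observed ΔN = 425.8 m, observed ΔE = 414.8 m.
Subtracting the expected shift leaves a residual of 425.8 − (439.5) = -13.7 m north and 414.8 − (389.1) = 25.7 m east.
Residual distance = √((-13.7)² + 25.7²) = 29.1 m.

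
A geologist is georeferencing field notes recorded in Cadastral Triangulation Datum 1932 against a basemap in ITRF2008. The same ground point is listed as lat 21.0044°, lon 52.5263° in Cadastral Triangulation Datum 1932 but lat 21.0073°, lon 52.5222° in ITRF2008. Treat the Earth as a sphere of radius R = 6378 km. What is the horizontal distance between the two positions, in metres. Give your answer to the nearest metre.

Δφ = 21.0073° − 21.0044° = +0.0029°; Δλ = 52.5222° − 52.5263° = -0.0041°.
1° along a meridian = πR/180 = 111317 m.
ΔN = Δφ × 111317 = 322.8 m; ΔE = Δλ × 111317 × cos(21.0044°) = -0.0041 × 111317 × 0.933553 = -426.1 m.
Distance = √(ΔE² + ΔN²) = √((-426.1)² + 322.8²) = 534.6 m.

535 m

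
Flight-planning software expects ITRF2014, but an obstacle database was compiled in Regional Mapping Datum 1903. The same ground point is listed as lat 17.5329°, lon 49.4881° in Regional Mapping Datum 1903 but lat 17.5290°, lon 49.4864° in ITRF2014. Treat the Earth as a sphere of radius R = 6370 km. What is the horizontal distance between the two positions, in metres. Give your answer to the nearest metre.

Δφ = 17.5290° − 17.5329° = -0.0039°; Δλ = 49.4864° − 49.4881° = -0.0017°.
1° along a meridian = πR/180 = 111177 m.
ΔN = Δφ × 111177 = -433.6 m; ΔE = Δλ × 111177 × cos(17.5329°) = -0.0017 × 111177 × 0.953544 = -180.2 m.
Distance = √(ΔE² + ΔN²) = √((-180.2)² + (-433.6)²) = 469.6 m.

470 m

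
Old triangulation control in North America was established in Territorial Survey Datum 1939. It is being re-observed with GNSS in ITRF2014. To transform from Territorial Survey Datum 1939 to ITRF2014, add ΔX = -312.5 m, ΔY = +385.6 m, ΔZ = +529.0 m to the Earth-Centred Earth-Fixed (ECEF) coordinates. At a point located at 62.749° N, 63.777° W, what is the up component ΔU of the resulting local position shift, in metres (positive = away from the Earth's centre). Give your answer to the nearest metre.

The local up (radial) axis is (cos φ cos λ, cos φ sin λ, sin φ), giving ΔU = -63.227 − 158.391 + 470.286 = 248.67 m.

ΔU = 249 m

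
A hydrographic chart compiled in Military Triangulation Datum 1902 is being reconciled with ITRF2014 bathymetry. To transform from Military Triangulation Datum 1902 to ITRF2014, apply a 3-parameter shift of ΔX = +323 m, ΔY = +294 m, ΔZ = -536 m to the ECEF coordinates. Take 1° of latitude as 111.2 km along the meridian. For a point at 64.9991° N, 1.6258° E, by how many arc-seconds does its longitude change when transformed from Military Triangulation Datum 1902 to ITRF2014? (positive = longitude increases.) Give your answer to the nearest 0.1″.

sin φ = 0.906301, cos φ = 0.422632, sin λ = 0.028372, cos λ = 0.999597.
East component: ΔE = −sin λ·ΔX + cos λ·ΔY = −(0.028372)(323) + (0.999597)(294) = 284.72 m.
1° of latitude spans 111200 m; at latitude φ, 1° of longitude spans that × cos φ = 46996.7 m, so Δλ = 284.72 / 46996.7 × 3600 = 21.810″.

Δλ = 21.8″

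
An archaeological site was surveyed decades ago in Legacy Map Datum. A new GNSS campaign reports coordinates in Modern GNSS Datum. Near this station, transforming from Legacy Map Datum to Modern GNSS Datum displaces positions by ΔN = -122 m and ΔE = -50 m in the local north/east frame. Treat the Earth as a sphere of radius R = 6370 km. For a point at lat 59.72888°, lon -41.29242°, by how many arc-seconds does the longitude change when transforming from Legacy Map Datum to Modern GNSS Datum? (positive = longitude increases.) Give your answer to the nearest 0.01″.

At latitude 59.72888°, cos φ = 0.504092.
One radian of longitude at latitude φ spans R cos φ, so Δλ = ΔE / (R cos φ) = -50.0 / (6370000 × 0.504092) = -1.5571e-05 rad = -3.212″.

Δλ = -3.21″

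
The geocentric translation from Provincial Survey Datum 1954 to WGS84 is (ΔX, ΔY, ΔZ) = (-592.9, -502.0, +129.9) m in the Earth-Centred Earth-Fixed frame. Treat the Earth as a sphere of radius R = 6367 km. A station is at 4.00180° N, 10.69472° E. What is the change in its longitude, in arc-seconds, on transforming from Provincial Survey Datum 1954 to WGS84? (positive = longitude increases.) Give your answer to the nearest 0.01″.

sin φ = 0.069788, cos φ = 0.997562, sin λ = 0.185576, cos λ = 0.982630.
East component: ΔE = −sin λ·ΔX + cos λ·ΔY = −(0.185576)(-592.9) + (0.982630)(-502.0) = -383.25 m.
1° of latitude spans πR/180 = 111125 m; at latitude φ, 1° of longitude spans that × cos φ = 110854.2 m, so Δλ = -383.25 / 110854.2 × 3600 = -12.446″.

Δλ = -12.45″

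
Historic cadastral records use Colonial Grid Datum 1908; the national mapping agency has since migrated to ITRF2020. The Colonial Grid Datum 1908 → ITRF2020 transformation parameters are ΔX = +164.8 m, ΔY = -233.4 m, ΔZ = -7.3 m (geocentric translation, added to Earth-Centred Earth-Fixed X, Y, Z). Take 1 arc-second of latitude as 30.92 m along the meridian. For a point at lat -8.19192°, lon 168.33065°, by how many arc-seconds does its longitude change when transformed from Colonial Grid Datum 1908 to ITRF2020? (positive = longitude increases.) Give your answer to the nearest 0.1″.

sin φ = -0.142489, cos φ = 0.989796, sin λ = 0.202263, cos λ = -0.979331.
East component: ΔE = −sin λ·ΔX + cos λ·ΔY = −(0.202263)(164.8) + (-0.979331)(-233.4) = 195.24 m.
1° of latitude spans 3600 × 30.92 = 111312 m; at latitude φ, 1° of longitude spans that × cos φ = 110176.2 m, so Δλ = 195.24 / 110176.2 × 3600 = 6.380″.

Δλ = 6.4″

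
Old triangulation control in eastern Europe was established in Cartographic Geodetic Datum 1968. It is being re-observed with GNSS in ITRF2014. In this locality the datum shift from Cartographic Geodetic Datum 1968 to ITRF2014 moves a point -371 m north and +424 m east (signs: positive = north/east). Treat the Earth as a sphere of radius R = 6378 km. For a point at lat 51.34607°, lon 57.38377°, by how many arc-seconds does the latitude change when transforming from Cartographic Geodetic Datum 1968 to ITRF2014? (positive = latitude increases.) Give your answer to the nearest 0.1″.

Δφ = -12.0″

On a sphere of radius R, 1 rad of latitude = R, so Δφ = ΔN / R = -371.0 / 6378000 = -5.8169e-05 rad = -11.998″.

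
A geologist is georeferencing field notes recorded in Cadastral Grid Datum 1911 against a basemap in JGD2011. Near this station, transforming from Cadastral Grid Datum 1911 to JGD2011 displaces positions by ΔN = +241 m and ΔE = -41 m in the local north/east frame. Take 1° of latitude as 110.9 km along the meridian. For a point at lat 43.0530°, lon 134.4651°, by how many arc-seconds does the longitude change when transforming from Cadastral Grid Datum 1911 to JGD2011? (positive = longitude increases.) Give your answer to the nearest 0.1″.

Δλ = -1.8″

At latitude 43.0530°, cos φ = 0.730723.
1° of longitude at this latitude = 110.9 × cos φ = 81.04 km, so Δλ = -41.0 / 81037.1 = -0.0005059° = -1.821″.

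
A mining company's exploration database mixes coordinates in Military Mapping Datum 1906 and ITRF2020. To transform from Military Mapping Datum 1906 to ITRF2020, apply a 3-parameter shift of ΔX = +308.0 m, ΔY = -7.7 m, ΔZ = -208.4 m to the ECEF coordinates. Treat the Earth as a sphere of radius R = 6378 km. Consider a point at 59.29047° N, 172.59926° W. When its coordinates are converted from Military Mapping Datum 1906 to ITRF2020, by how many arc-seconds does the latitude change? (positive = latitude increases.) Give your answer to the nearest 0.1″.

sin φ = 0.859767, cos φ = 0.510686, sin λ = -0.128808, cos λ = -0.991669.
North component: ΔN = −sin φ cos λ·ΔX − sin φ sin λ·ΔY + cos φ·ΔZ = −(0.859767)(-0.991669)(308.0) − (0.859767)(-0.128808)(-7.7) + (0.510686)(-208.4) = 155.32 m.
1° of latitude spans πR/180 = 111317 m, so Δφ = 155.32 / 111317 × 3600 = 5.023″.

Δφ = 5.0″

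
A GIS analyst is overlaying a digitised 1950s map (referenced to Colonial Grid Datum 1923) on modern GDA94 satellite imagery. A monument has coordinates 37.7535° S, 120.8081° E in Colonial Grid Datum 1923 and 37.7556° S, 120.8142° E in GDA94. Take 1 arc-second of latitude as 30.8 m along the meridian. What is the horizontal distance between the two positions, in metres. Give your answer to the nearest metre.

Δφ = -37.7556° − -37.7535° = -0.0021°; Δλ = 120.8142° − 120.8081° = +0.0061°.
1° of latitude = 3600 × 30.80 = 110880 m.
ΔN = Δφ × 110880 = -232.8 m; ΔE = Δλ × 110880 × cos(-37.7535°) = +0.0061 × 110880 × 0.790652 = 534.8 m.
Distance = √(ΔE² + ΔN²) = √(534.8² + (-232.8)²) = 583.3 m.

583 m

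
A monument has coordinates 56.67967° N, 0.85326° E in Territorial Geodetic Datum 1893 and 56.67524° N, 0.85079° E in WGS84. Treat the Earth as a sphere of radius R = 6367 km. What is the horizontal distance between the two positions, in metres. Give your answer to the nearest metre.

Δφ = 56.67524° − 56.67967° = -0.00443°; Δλ = 0.85079° − 0.85326° = -0.00247°.
1° along a meridian = πR/180 = 111125 m.
ΔN = Δφ × 111125 = -492.3 m; ΔE = Δλ × 111125 × cos(56.67967°) = -0.00247 × 111125 × 0.549319 = -150.8 m.
Distance = √(ΔE² + ΔN²) = √((-150.8)² + (-492.3)²) = 514.9 m.

515 m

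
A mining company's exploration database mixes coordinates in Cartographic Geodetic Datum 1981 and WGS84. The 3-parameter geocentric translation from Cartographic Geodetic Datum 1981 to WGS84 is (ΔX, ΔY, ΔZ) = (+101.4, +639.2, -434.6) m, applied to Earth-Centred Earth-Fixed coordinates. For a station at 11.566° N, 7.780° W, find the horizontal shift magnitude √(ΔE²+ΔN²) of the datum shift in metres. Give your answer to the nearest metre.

At φ = 11.566°, λ = -7.780°: sin φ = 0.200497, cos φ = 0.979694, sin λ = -0.135370, cos λ = 0.990795.
ΔE = −sin λ·ΔX + cos λ·ΔY = −(-0.135370)·(101.4) + (0.990795)·(639.2) = 647.04 m.
ΔN = −sin φ cos λ·ΔX − sin φ sin λ·ΔY + cos φ·ΔZ = −(0.200497)(0.990795)(101.4) − (0.200497)(-0.135370)(639.2) + (0.979694)(-434.6) = -428.57 m.
Horizontal magnitude = √(ΔE² + ΔN²) = √(647.04² + (-428.57)²) = 776.10 m.

776 m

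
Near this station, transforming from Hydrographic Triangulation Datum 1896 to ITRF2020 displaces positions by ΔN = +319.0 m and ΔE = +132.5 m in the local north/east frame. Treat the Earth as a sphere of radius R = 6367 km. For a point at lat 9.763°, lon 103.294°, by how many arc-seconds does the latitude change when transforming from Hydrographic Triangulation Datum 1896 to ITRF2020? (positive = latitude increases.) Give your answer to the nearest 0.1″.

On a sphere of radius R, 1 rad of latitude = R, so Δφ = ΔN / R = 319.0 / 6367000 = 5.0102e-05 rad = 10.334″.

Δφ = 10.3″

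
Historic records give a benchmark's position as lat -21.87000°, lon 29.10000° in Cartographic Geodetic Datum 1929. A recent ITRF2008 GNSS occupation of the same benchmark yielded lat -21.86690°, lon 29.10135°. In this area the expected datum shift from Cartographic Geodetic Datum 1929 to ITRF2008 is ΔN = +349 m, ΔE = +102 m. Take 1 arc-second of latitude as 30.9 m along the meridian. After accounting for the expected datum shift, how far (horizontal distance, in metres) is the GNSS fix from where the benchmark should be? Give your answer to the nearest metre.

38 m

Observed coordinate differences: Δφ = +0.00310°, Δλ = +0.00135°.
Converting to metres (1° lat = 111240 m, cos φ = 0.928031): observed ΔN = 344.8 m, observed ΔE = 139.4 m.
Subtracting the expected shift leaves a residual of 344.8 − (349) = -4.2 m north and 139.4 − (102) = 37.4 m east.
Residual distance = √((-4.2)² + 37.4²) = 37.6 m.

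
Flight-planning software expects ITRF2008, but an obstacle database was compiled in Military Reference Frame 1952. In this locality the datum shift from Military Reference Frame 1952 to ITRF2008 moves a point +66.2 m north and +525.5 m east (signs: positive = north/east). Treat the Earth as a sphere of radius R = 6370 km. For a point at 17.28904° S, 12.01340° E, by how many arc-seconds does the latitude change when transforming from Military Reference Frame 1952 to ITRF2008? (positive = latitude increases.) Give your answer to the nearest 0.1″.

On a sphere of radius R, 1 rad of latitude = R, so Δφ = ΔN / R = 66.2 / 6370000 = 1.0392e-05 rad = 2.144″.

Δφ = 2.1″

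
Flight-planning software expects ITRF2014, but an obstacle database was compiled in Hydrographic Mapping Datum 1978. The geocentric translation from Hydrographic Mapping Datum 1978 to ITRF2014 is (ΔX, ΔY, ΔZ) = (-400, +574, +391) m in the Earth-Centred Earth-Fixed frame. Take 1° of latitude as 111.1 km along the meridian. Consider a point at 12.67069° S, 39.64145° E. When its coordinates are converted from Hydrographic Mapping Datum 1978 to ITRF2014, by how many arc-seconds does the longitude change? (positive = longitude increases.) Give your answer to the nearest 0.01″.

sin φ = -0.219347, cos φ = 0.975647, sin λ = 0.637981, cos λ = 0.770052.
East component: ΔE = −sin λ·ΔX + cos λ·ΔY = −(0.637981)(-400) + (0.770052)(574) = 697.20 m.
1° of latitude spans 111100 m; at latitude φ, 1° of longitude spans that × cos φ = 108394.4 m, so Δλ = 697.20 / 108394.4 × 3600 = 23.156″.

Δλ = 23.16″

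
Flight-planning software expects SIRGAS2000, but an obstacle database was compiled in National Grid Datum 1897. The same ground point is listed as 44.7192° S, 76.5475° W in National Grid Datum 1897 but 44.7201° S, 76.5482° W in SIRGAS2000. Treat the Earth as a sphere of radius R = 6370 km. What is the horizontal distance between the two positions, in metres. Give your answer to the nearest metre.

114 m

Δφ = -44.7201° − -44.7192° = -0.0009°; Δλ = -76.5482° − -76.5475° = -0.0007°.
1° along a meridian = πR/180 = 111177 m.
ΔN = Δφ × 111177 = -100.1 m; ΔE = Δλ × 111177 × cos(-44.7192°) = -0.0007 × 111177 × 0.710564 = -55.3 m.
Distance = √(ΔE² + ΔN²) = √((-55.3)² + (-100.1)²) = 114.3 m.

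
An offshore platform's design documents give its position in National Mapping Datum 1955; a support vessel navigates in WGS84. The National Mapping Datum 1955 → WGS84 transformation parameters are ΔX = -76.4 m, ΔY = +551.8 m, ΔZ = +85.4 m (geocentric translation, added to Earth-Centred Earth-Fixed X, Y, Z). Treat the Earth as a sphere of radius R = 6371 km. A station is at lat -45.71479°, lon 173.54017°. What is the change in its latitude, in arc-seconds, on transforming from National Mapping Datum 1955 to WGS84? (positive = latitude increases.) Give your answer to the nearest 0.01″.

Δφ = 5.13″

sin φ = -0.715873, cos φ = 0.698231, sin λ = 0.112507, cos λ = -0.993651.
North component: ΔN = −sin φ cos λ·ΔX − sin φ sin λ·ΔY + cos φ·ΔZ = −(-0.715873)(-0.993651)(-76.4) − (-0.715873)(0.112507)(551.8) + (0.698231)(85.4) = 158.42 m.
1° of latitude spans πR/180 = 111195 m, so Δφ = 158.42 / 111195 × 3600 = 5.129″.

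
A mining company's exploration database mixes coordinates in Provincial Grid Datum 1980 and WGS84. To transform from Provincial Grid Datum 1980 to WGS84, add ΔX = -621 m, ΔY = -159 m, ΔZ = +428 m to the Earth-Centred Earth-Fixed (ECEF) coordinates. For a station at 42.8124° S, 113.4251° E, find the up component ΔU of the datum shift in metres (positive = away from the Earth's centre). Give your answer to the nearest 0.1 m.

ΔU = -216.8 m

At φ = -42.8124°, λ = 113.4251°: sin φ = -0.679600, cos φ = 0.733583, sin λ = 0.917581, cos λ = -0.397550.
ΔU = cos φ cos λ·ΔX + cos φ sin λ·ΔY + sin φ·ΔZ = (0.733583)(-0.397550)(-621) + (0.733583)(0.917581)(-159) + (-0.679600)(428) = -216.79 m.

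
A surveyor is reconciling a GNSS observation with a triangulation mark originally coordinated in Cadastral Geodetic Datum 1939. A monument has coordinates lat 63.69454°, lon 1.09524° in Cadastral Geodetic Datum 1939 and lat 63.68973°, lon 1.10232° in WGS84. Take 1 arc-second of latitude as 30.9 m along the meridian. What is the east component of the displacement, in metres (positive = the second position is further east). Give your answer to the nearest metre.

ΔE = 349 m

Δφ = 63.68973° − 63.69454° = -0.00481°; Δλ = 1.10232° − 1.09524° = +0.00708°.
1° of latitude = 3600 × 30.90 = 111240 m.
ΔN = Δφ × 111240 = -535.1 m; ΔE = Δλ × 111240 × cos(63.69454°) = +0.00708 × 111240 × 0.443157 = 349.0 m.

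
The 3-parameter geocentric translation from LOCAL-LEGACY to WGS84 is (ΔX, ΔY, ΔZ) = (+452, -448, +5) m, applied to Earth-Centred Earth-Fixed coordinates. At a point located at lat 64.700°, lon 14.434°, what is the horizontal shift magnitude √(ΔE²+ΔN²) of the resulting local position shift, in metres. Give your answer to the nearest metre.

620 m

The local east axis at (φ, λ) is (−sin λ, cos λ, 0), so ΔE = −sin(14.434°)·452 + cos(14.434°)·(-448) = -546.53 m.
The local north axis is (−sin φ cos λ, −sin φ sin λ, cos φ), giving ΔN = -395.747 + 100.959 + 2.137 = -292.65 m.
Horizontal magnitude = √(ΔE² + ΔN²) = √((-546.53)² + (-292.65)²) = 619.95 m.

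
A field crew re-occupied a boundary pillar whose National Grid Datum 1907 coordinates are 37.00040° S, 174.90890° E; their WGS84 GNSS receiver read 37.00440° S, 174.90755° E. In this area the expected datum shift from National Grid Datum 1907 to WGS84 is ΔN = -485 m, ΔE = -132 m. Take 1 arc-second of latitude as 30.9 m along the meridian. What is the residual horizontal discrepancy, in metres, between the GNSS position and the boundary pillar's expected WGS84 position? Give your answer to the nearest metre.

Observed coordinate differences: Δφ = -0.00400°, Δλ = -0.00135°.
Converting to metres (1° lat = 111240 m, cos φ = 0.798631): observed ΔN = -445.0 m, observed ΔE = -119.9 m.
Subtracting the expected shift leaves a residual of -445.0 − (-485) = 40.0 m north and -119.9 − (-132) = 12.1 m east.
Residual distance = √(40.0² + 12.1²) = 41.8 m.

42 m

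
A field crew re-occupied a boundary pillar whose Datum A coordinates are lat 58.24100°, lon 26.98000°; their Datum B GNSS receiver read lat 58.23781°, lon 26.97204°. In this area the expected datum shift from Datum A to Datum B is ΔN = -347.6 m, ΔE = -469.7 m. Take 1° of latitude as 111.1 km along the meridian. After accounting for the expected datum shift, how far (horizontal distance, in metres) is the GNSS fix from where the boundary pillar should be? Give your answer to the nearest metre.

Observed coordinate differences: Δφ = -0.00319°, Δλ = -0.00796°.
Converting to metres (1° lat = 111100 m, cos φ = 0.526347): observed ΔN = -354.4 m, observed ΔE = -465.5 m.
Subtracting the expected shift leaves a residual of -354.4 − (-347.6) = -6.8 m north and -465.5 − (-469.7) = 4.2 m east.
Residual distance = √((-6.8)² + 4.2²) = 8.0 m.

8 m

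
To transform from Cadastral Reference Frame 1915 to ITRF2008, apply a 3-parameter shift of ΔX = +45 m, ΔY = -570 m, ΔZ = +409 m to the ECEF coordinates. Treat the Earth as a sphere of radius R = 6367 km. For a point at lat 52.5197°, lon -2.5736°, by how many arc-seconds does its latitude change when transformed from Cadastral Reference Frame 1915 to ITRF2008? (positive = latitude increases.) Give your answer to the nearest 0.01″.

sin φ = 0.793563, cos φ = 0.608489, sin λ = -0.044903, cos λ = 0.998991.
North component: ΔN = −sin φ cos λ·ΔX − sin φ sin λ·ΔY + cos φ·ΔZ = −(0.793563)(0.998991)(45) − (0.793563)(-0.044903)(-570) + (0.608489)(409) = 192.89 m.
1° of latitude spans πR/180 = 111125 m, so Δφ = 192.89 / 111125 × 3600 = 6.249″.

Δφ = 6.25″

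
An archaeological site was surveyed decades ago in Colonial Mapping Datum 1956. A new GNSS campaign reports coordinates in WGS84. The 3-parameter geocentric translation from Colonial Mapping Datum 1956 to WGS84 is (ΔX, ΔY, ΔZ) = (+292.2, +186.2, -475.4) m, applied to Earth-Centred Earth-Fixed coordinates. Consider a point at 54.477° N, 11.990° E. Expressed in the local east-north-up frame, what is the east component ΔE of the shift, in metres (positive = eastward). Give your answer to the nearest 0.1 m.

At φ = 54.477°, λ = 11.990°: sin φ = 0.813882, cos φ = 0.581030, sin λ = 0.207741, cos λ = 0.978184.
ΔE = −sin λ·ΔX + cos λ·ΔY = −(0.207741)·(292.2) + (0.978184)·(186.2) = 121.44 m.

ΔE = 121.4 m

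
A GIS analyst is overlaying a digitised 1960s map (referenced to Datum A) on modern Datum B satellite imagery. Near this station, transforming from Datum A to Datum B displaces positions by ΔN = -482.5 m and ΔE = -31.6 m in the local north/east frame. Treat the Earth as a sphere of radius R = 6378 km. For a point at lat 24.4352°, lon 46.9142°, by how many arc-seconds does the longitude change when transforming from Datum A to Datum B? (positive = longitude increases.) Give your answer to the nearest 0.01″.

Δλ = -1.12″

At latitude 24.4352°, cos φ = 0.910430.
One radian of longitude at latitude φ spans R cos φ, so Δλ = ΔE / (R cos φ) = -31.6 / (6378000 × 0.910430) = -5.4420e-06 rad = -1.122″.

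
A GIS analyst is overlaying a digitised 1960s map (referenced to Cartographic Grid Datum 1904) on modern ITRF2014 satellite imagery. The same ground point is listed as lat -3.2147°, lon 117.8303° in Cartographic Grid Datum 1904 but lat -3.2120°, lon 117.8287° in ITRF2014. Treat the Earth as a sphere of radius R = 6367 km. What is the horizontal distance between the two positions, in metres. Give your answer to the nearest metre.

349 m

Δφ = -3.2120° − -3.2147° = +0.0027°; Δλ = 117.8287° − 117.8303° = -0.0016°.
1° along a meridian = πR/180 = 111125 m.
ΔN = Δφ × 111125 = 300.0 m; ΔE = Δλ × 111125 × cos(-3.2147°) = -0.0016 × 111125 × 0.998426 = -177.5 m.
Distance = √(ΔE² + ΔN²) = √((-177.5)² + 300.0²) = 348.6 m.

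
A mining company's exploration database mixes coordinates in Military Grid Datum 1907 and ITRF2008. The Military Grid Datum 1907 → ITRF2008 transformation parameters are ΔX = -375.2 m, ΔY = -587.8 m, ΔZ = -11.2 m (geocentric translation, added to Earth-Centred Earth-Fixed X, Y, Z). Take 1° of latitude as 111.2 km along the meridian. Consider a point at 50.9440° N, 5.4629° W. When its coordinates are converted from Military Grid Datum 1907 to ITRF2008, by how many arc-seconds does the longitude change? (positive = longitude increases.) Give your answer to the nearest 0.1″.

Δλ = -31.9″

sin φ = 0.776531, cos φ = 0.630080, sin λ = -0.095201, cos λ = 0.995458.
East component: ΔE = −sin λ·ΔX + cos λ·ΔY = −(-0.095201)(-375.2) + (0.995458)(-587.8) = -620.85 m.
1° of latitude spans 111200 m; at latitude φ, 1° of longitude spans that × cos φ = 70064.9 m, so Δλ = -620.85 / 70064.9 × 3600 = -31.900″.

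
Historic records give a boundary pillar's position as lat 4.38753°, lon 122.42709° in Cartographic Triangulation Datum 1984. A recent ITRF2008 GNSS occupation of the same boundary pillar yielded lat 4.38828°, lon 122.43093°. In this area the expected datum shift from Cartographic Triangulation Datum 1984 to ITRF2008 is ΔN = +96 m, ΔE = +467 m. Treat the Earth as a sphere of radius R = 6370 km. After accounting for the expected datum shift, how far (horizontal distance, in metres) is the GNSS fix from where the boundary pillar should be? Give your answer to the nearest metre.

43 m

Observed coordinate differences: Δφ = +0.00075°, Δλ = +0.00384°.
Converting to metres (1° lat = 111177 m, cos φ = 0.997069): observed ΔN = 83.4 m, observed ΔE = 425.7 m.
Subtracting the expected shift leaves a residual of 83.4 − (96) = -12.6 m north and 425.7 − (467) = -41.3 m east.
Residual distance = √((-12.6)² + (-41.3)²) = 43.2 m.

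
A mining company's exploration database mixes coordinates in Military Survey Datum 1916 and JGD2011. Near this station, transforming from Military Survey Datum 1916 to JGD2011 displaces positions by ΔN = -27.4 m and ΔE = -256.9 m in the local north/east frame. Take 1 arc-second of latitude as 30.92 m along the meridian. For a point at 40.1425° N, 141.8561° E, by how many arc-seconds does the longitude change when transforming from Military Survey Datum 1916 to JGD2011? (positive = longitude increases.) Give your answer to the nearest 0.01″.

Δλ = -10.87″

At latitude 40.1425°, cos φ = 0.764443.
1″ of longitude at this latitude = 30.92 × cos φ = 23.6366 m, so Δλ = -256.9 / 23.6366 = -10.869″.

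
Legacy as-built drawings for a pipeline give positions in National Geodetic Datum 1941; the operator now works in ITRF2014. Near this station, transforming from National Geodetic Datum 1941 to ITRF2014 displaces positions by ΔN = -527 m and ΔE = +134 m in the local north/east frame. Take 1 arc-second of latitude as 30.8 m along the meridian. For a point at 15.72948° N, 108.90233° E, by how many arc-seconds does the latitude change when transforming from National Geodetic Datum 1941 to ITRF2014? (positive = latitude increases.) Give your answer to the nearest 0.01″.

Δφ = -17.11″

1″ of latitude = 30.80 m, so Δφ = -527.0 / 30.80 = -17.110″.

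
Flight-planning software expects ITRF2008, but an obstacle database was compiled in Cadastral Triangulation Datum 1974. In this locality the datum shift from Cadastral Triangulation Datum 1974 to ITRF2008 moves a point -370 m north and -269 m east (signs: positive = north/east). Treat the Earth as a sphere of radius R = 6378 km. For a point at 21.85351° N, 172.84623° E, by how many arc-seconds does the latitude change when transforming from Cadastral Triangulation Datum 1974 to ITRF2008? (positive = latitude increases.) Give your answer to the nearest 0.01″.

On a sphere of radius R, 1 rad of latitude = R, so Δφ = ΔN / R = -370.0 / 6378000 = -5.8012e-05 rad = -11.966″.

Δφ = -11.97″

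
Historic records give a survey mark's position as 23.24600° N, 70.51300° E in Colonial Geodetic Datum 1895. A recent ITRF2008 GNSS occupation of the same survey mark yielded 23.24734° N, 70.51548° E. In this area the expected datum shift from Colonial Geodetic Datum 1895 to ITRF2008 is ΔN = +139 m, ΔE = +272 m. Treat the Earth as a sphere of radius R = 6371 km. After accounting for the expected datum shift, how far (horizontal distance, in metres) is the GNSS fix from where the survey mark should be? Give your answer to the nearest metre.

21 m

Observed coordinate differences: Δφ = +0.00134°, Δλ = +0.00248°.
Converting to metres (1° lat = 111195 m, cos φ = 0.918819): observed ΔN = 149.0 m, observed ΔE = 253.4 m.
Subtracting the expected shift leaves a residual of 149.0 − (139) = 10.0 m north and 253.4 − (272) = -18.6 m east.
Residual distance = √(10.0² + (-18.6)²) = 21.1 m.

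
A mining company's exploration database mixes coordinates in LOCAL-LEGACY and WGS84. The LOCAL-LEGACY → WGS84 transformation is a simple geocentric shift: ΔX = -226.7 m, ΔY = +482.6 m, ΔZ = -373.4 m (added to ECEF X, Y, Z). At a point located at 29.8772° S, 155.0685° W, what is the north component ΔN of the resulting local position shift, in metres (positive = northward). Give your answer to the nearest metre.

ΔN = -323 m

At φ = -29.8772°, λ = -155.0685°: sin φ = -0.498143, cos φ = 0.867095, sin λ = -0.421534, cos λ = -0.906812.
ΔN = −sin φ cos λ·ΔX − sin φ sin λ·ΔY + cos φ·ΔZ = −(-0.498143)(-0.906812)(-226.7) − (-0.498143)(-0.421534)(482.6) + (0.867095)(-373.4) = -322.71 m.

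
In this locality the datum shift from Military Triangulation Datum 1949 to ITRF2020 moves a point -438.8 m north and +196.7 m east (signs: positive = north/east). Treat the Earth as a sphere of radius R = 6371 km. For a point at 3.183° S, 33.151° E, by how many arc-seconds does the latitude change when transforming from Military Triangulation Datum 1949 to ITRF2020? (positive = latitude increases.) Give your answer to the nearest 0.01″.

Δφ = -14.21″

On a sphere of radius R, 1 rad of latitude = R, so Δφ = ΔN / R = -438.8 / 6371000 = -6.8875e-05 rad = -14.206″.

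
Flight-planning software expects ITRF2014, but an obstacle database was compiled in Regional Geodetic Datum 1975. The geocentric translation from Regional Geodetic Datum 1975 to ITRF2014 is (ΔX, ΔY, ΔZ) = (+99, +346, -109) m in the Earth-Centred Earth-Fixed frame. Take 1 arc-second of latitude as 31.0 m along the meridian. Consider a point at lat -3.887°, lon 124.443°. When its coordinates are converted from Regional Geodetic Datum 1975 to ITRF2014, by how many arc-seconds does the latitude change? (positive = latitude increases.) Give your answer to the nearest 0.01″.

Δφ = -3.01″

sin φ = -0.067789, cos φ = 0.997700, sin λ = 0.824689, cos λ = -0.565586.
North component: ΔN = −sin φ cos λ·ΔX − sin φ sin λ·ΔY + cos φ·ΔZ = −(-0.067789)(-0.565586)(99) − (-0.067789)(0.824689)(346) + (0.997700)(-109) = -93.20 m.
1° of latitude spans 3600 × 31.00 = 111600 m, so Δφ = -93.20 / 111600 × 3600 = -3.007″.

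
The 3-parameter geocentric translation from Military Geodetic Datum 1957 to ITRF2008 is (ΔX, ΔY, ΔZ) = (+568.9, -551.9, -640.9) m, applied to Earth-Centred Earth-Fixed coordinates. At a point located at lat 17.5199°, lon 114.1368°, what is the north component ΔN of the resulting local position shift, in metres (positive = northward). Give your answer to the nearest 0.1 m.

ΔN = -389.5 m

The local north axis is (−sin φ cos λ, −sin φ sin λ, cos φ), giving ΔN = 70.031 + 151.617 − 611.170 = -389.52 m.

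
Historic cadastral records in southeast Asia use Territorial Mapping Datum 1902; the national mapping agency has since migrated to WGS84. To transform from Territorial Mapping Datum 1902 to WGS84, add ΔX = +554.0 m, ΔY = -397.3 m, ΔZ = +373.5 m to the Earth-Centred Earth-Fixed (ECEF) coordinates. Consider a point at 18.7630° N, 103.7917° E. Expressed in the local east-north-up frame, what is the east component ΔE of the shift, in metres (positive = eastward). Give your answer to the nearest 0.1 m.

ΔE = -443.3 m

At φ = 18.7630°, λ = 103.7917°: sin φ = 0.321654, cos φ = 0.946857, sin λ = 0.971169, cos λ = -0.238393.
ΔE = −sin λ·ΔX + cos λ·ΔY = −(0.971169)·(554.0) + (-0.238393)·(-397.3) = -443.31 m.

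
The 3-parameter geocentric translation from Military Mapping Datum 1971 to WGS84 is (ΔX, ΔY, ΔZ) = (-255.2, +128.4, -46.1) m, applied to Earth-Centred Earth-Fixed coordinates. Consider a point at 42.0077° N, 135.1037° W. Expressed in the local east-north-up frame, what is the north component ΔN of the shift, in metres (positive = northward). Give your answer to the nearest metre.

The local north axis is (−sin φ cos λ, −sin φ sin λ, cos φ), giving ΔN = -120.983 + 60.651 − 34.255 = -94.59 m.

ΔN = -95 m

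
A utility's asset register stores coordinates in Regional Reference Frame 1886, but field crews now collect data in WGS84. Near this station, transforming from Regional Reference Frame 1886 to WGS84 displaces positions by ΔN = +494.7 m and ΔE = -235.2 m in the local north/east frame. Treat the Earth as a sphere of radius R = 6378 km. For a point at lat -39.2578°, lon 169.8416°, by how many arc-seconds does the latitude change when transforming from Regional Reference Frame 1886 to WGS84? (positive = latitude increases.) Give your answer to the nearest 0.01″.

On a sphere of radius R, 1 rad of latitude = R, so Δφ = ΔN / R = 494.7 / 6378000 = 7.7563e-05 rad = 15.999″.

Δφ = 16.00″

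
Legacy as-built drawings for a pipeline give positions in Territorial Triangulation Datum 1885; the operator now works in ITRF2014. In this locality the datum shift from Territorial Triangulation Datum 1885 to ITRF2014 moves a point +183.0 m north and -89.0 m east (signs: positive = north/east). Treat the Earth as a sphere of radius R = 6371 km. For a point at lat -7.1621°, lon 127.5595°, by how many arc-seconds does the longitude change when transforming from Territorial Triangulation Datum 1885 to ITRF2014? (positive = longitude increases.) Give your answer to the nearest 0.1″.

At latitude -7.1621°, cos φ = 0.992197.
One radian of longitude at latitude φ spans R cos φ, so Δλ = ΔE / (R cos φ) = -89.0 / (6371000 × 0.992197) = -1.4079e-05 rad = -2.904″.

Δλ = -2.9″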